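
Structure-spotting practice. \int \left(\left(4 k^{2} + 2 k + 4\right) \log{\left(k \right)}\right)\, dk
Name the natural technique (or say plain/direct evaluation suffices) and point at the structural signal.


Best approach: integration by parts — the logarithm \log{\left(k \right)} wants to be differentiated, not integrated; parts makes that legal.


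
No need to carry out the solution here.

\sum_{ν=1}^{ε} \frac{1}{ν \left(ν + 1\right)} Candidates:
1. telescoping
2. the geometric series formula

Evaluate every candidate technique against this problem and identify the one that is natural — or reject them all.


Best approach: telescoping — the summand \frac{1}{ν \left(ν + 1\right)} decomposes into fractions whose poles differ by an integer shift — the series collapses.
- telescoping: applies; the problem has the shape this method handles.
- the geometric series formula: there is no constant term-to-term ratio.


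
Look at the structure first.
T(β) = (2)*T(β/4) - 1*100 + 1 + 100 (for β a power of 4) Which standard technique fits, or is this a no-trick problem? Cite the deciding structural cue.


Verdict: the master substitution — index division is the fingerprint: β/4 in the recursive call means substitute β = 4^m.


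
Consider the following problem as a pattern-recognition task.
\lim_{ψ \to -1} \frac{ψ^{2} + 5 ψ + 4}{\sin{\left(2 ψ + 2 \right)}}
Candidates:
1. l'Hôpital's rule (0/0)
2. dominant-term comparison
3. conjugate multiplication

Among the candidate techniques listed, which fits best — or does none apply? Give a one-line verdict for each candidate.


Best approach: l'Hôpital's rule (0/0) — substituting -1 gives 0 over 0; differentiate top and bottom once and re-evaluate. Known elementary limits would finish this too — the rule just bypasses the case analysis.
- l'Hôpital's rule (0/0): yes, a natural case for it.
- dominant-term comparison: no dominant-degree comparison decides it.
- conjugate multiplication: rationalization has no target — no divergent radical difference appears.


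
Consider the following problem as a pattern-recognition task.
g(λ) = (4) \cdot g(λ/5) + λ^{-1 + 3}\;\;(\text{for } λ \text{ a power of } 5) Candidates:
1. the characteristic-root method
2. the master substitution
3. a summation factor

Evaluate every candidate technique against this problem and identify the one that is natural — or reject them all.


Best approach: the master substitution — the argument shrinks by the factor 5, so measure the index on a logarithmic scale and the recursion becomes a shift.
- the characteristic-root method — the recursion divides its index rather than shifting it — outside the constant-shift family the root method covers.
- the master substitution: a fit — the right tool for this form.
- a summation factor — the recursion divides its index rather than shifting it — there is no previous-term chain for a summation factor to telescope.


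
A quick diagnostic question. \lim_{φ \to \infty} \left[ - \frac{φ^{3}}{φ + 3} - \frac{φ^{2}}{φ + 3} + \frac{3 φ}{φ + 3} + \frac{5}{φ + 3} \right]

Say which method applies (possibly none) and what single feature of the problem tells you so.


Verdict: dominant-term comparison — at large φ only the top-degree terms survive; compare the leading terms and the limit falls out. Viewed as a single quotient this is an ∞/∞ form — an at-infinity application of l'Hôpital's rule would also resolve it; comparing leading growth reads the answer without differentiating.


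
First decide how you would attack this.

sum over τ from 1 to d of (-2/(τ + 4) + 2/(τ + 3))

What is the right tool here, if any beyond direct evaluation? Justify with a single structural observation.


Best approach: telescoping — write out three consecutive terms and watch the interior cancel: the advanced copy one term subtracts reappears as the very next term's leading piece, pair after pair.


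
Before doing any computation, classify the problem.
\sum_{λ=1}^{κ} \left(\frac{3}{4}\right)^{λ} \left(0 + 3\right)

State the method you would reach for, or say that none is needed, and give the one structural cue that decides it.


Verdict: the geometric series formula — consecutive terms stand in a fixed index-free ratio — the geometric sum formula closes it.


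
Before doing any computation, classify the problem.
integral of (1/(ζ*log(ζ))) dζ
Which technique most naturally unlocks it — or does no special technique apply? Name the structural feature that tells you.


Method: u-substitution — collected, the integrand has one factor that is, up to a constant, the derivative of an inner expression the rest depends on — substitute for that inner expression.


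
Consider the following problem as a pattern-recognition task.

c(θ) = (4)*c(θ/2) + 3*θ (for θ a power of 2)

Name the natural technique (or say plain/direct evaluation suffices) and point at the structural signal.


Best approach: the master substitution — the recursive call is at index θ/2 rather than a shift, a divide-and-conquer shape — substituting θ = 2^m linearizes it.


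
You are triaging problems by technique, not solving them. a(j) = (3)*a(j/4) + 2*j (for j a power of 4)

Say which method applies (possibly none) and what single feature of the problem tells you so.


Method: the master substitution — treat m = log base 4 of j as the new clock: one recursion step advances m by one while j scales by 4.


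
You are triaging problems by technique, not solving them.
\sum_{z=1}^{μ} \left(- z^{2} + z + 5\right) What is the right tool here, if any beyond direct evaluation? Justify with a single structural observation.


Diagnosis: no special technique — no cancellation, no constant ratio, no binomial weights — just polynomial terms summed directly.


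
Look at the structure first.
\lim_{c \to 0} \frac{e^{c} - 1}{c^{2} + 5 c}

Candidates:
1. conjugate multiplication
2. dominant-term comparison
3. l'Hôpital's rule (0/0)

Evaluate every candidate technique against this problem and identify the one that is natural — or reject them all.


Method: l'Hôpital's rule (0/0) — both numerator and denominator vanish at 0: the genuine 0/0 indeterminate that l'Hôpital exists for. Expanding numerator and denominator to first order gives the same value — the rule automates exactly that.
- conjugate multiplication — the conjugate move applies to radical differences, which this is not.
- dominant-term comparison: this is not a rational comparison of growth rates at infinity.
- l'Hôpital's rule (0/0) — yes, a natural case for it.


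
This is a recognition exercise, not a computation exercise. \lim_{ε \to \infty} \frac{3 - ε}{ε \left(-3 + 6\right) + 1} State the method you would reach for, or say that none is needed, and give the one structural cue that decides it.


Best approach: dominant-term comparison — at large ε only the top-degree terms survive; compare the leading terms and the limit falls out. Viewed as a single quotient this is an ∞/∞ form — an at-infinity application of l'Hôpital's rule would also resolve it; comparing leading growth reads the answer without differentiating.


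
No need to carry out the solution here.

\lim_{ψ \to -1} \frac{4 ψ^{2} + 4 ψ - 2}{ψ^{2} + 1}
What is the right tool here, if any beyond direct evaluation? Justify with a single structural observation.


Best approach: no special technique — nothing blocks direct substitution at -1: plug in and finish.


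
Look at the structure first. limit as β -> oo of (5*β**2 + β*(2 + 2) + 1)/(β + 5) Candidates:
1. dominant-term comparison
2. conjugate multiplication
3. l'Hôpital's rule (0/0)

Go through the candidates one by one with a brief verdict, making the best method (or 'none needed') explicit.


Verdict: dominant-term comparison — as β grows, only the highest-degree terms matter — compare leading terms and read the limit off.
- dominant-term comparison — yes, a natural case for it.
- conjugate multiplication — multiplying by a conjugate would not remove any indeterminacy here.
- l'Hôpital's rule (0/0) — as a single quotient the expression runs to ∞/∞ at the limit point — an at-infinity form of the rule would apply, though the leading-growth comparison is the direct reading.


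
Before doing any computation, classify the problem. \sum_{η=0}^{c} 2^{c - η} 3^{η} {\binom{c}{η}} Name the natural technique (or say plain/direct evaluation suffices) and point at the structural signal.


Diagnosis: the binomial theorem — the summand is term η of a binomial expansion in 3 and 2; the whole sum is a single power.


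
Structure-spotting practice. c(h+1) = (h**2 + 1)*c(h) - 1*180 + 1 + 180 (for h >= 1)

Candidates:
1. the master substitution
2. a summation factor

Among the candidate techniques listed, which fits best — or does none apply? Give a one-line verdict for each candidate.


Technique: a summation factor — an index-dependent multiplier h**2 + 1 rules out characteristic roots; a summation factor converts it to a pure difference.
- the master substitution: the recursion shifts the index rather than dividing it.
- a summation factor — applicable, and directly so.


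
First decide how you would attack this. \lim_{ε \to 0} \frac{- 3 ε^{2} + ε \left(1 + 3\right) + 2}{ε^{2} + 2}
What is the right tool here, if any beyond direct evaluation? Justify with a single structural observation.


Technique: no special technique — the expression is continuous at the evaluation point — substitute directly; no indeterminate form appears.


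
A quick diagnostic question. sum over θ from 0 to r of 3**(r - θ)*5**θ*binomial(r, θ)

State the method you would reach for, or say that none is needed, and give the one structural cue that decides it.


Method: the binomial theorem — terms weighting binomial(r, θ) against matched powers of 5 and 3 reassemble into (5 + 3)^r by the binomial theorem.


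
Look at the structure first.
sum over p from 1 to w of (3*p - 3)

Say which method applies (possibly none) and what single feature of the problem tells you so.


Best approach: no special technique — recognize the absence of structure: constant-multiple powers of p summed plainly, no special method required.


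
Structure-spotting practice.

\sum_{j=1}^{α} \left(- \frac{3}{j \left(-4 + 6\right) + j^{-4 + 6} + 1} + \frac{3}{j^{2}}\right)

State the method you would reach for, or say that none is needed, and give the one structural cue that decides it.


Best approach: telescoping — the piece each term subtracts is \frac{3}{j^{2}} advanced by one index, and it reappears with a plus sign leading the following term — the sum collapses to its boundary terms.


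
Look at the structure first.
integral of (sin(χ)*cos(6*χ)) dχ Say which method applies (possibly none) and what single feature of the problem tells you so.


Diagnosis: a trigonometric identity — the product sin(χ)*cos(6*χ) converts to a sum of single-frequency sinusoids via the product-to-sum identity.


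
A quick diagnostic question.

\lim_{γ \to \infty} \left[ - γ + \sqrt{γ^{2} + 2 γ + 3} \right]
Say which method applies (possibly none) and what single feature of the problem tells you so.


Method: conjugate multiplication — an infinity-minus-infinity difference with a surviving radical — multiply by the conjugate to cancel the divergence.


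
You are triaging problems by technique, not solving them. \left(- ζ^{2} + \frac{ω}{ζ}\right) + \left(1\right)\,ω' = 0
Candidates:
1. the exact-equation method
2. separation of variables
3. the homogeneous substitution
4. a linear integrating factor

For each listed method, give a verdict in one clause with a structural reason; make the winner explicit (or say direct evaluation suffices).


Technique: a linear integrating factor — the unknown enters only to the first power against a nonzero forcing term — the integrating-factor template applies directly.
- the exact-equation method — the mixed partial derivatives differ, so the left side is not a total differential.
- separation of variables — the two dependences do not factor apart.
- the homogeneous substitution — the slope is not a function of the ratio of the variables alone.
- a linear integrating factor: applies; the problem has the shape this method handles.


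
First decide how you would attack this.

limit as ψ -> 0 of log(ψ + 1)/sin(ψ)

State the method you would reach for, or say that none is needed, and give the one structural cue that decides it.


Technique: l'Hôpital's rule (0/0) — plug in 0: top and bottom both hit zero, so differentiate each and retry. One could equally expand both pieces locally and compare leading terms; the rule does that in one stroke.


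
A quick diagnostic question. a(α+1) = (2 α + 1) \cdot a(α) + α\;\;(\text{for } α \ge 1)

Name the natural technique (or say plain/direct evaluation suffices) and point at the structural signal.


Best approach: a summation factor — rescale the sequence by the product of the weights 2 α + 1 so far — the recurrence collapses to a plain running sum.


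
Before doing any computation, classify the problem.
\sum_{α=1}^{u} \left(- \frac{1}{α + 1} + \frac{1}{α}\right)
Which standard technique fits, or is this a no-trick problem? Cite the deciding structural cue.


Verdict: telescoping — the piece each term subtracts is \frac{1}{α} advanced by one index, and it reappears with a plus sign leading the following term — the sum collapses to its boundary terms.


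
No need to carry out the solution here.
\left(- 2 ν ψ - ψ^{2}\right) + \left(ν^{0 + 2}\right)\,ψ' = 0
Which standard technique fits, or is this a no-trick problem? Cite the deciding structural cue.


Diagnosis: the homogeneous substitution — scaling ν and ψ together leaves the slope fixed — it depends only on ψ/ν, so substitute the ratio. Rearranged, this also fits the Bernoulli template directly; the homogeneous substitution reads the structure without the rearrangement.


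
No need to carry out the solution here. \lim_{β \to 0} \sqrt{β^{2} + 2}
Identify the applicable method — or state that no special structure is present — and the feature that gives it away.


Best approach: no special technique — the expression is continuous at the evaluation point — substitute directly; no indeterminate form appears.


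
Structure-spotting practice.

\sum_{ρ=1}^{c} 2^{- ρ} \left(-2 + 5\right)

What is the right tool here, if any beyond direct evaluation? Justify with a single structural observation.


Technique: the geometric series formula — consecutive terms stand in a fixed index-free ratio — the geometric sum formula closes it.


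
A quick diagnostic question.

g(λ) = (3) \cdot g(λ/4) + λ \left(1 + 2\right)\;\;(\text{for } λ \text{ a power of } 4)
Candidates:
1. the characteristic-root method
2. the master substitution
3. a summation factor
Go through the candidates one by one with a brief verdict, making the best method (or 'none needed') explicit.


Method: the master substitution — the argument shrinks by the factor 4, so measure the index on a logarithmic scale and the recursion becomes a shift.
- the characteristic-root method: a divided-index call is not the fixed-shift linear shape that characteristic roots solve.
- the master substitution — applies; the problem has the shape this method handles.
- a summation factor — the recursion divides its index rather than shifting it — there is no previous-term chain for a summation factor to telescope.


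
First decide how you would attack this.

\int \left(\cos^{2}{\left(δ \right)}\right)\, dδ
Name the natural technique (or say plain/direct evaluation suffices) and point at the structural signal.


Diagnosis: a trigonometric identity — \cos^{2}{\left(δ \right)} is an even power — the power-reduction identity rewrites it into first-degree cosines.


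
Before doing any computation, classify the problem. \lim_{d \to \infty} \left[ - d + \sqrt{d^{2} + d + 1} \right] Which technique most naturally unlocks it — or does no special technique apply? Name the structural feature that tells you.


Technique: conjugate multiplication — divergence minus divergence hides a finite answer — expose it by pairing \sqrt{d^{2} + d + 1} - d with its conjugate.


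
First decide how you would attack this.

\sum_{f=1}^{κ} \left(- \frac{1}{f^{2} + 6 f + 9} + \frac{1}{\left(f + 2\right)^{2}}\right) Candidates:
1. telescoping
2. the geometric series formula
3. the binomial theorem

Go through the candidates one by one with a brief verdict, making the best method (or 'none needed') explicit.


Best approach: telescoping — spot the paired structure — each term adds \frac{1}{\left(f + 2\right)^{2}} and subtracts its successor value, which the next term restores: the definition of a telescoping chain.
- telescoping — yes, a natural case for it.
- the geometric series formula: there is no constant term-to-term ratio.
- the binomial theorem: the summand does not match any term pattern of an expanded binomial power.


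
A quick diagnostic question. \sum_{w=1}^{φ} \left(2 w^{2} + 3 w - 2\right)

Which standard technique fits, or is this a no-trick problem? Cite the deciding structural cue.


Method: no special technique — the sum is polynomial through and through; closed forms for each power of w finish it directly.


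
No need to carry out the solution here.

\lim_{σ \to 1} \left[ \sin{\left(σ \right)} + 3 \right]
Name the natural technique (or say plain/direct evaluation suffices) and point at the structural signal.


Technique: no special technique — nothing blocks direct substitution at 1: plug in and finish.


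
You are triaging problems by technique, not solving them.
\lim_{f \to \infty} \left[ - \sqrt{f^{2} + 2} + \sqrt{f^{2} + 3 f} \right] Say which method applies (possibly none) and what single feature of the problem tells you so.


Technique: conjugate multiplication — infinity minus infinity with a radical in play — multiply by the conjugate so the divergences of \sqrt{f^{2} + 3 f} and \sqrt{f^{2} + 2} annihilate.


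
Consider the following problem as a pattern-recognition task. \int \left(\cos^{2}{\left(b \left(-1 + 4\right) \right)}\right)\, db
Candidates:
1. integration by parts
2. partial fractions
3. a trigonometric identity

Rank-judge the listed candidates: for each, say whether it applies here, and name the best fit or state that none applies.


Technique: a trigonometric identity — the exponent on \cos^{2}{\left(b \left(-1 + 4\right) \right)} is even — the power-reduction identity is the standard preprocessing step.
- integration by parts: not the fit here: there is no polynomial factor to ladder down — parts can still close the trigonometric product by recursion, though the identity rewrite is the direct route.
- partial fractions: the expression is not a ratio of polynomials that decomposes further.
- a trigonometric identity: applicable, and directly so.


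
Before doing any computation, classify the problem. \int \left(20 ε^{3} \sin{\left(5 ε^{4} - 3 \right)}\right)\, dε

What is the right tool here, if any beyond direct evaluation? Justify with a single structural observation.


Method: u-substitution — spotting that 20 ε^{3} is a constant multiple of the derivative of 5 ε^{4} - 3 is the key observation — substitute u = 5 ε^{4} - 3 and the integral becomes one-dimensional in u.


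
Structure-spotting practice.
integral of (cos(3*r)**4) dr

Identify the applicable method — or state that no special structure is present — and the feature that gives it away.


Method: a trigonometric identity — reduce cos(3*r)**4 with the power-reduction formula and the integral becomes first-degree trigonometry.


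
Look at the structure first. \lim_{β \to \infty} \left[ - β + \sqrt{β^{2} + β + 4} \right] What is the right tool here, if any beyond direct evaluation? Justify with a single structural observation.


Verdict: conjugate multiplication — both pieces blow up but their difference is finite; the conjugate trick rationalizes \sqrt{β^{2} + β + 4} - β.


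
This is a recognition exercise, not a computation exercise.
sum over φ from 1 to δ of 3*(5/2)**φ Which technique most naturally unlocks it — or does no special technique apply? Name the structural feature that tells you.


Diagnosis: the geometric series formula — consecutive terms stand in a fixed index-free ratio — the geometric sum formula closes it.


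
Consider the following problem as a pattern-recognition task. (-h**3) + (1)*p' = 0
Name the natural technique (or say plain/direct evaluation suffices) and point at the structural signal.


Verdict: no special technique — with p absent the equation is not coupled at all: direct integration in h.


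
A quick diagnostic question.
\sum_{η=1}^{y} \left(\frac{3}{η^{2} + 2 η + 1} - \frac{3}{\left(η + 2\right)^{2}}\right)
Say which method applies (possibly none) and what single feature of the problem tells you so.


Best approach: telescoping — the piece each term subtracts is \frac{3}{η^{2} + 2 η + 1} advanced by one index, and it reappears with a plus sign leading the following term — the sum collapses to its boundary terms.


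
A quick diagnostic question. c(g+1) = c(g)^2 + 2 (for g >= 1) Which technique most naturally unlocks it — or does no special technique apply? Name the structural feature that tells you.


Technique: no special technique — the recurrence is nonlinear in the sequence terms; no linear-recurrence method fits it as written — one iterates or studies it directly.


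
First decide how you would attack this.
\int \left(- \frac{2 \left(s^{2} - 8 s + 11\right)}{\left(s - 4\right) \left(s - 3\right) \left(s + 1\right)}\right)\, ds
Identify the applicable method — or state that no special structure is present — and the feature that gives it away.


Technique: partial fractions — a proper rational integrand whose denominator splits into simpler factors — decompose into partial fractions first.


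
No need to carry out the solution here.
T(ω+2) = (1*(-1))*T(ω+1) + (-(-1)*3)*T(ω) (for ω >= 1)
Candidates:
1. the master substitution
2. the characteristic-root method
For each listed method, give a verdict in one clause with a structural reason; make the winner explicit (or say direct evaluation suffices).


Best approach: the characteristic-root method — no index-dependence in the weights and nothing inhomogeneous: classic characteristic-equation setup.
- the master substitution — with no divided-index recursive call, reindexing by powers of a base buys nothing.
- the characteristic-root method: applicable, and directly so.


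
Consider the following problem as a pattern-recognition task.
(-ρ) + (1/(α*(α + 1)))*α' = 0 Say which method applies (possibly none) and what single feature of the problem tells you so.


Diagnosis: separation of variables — one side of the product carries the independent variable, the other the unknown — the textbook separation shape. This doubles as a Bernoulli equation in the unknown as written; dividing and integrating works on it directly.


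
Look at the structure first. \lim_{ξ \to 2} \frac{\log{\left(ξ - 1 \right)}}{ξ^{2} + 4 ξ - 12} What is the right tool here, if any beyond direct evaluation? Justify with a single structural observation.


Verdict: l'Hôpital's rule (0/0) — plug in 2: top and bottom both hit zero, so differentiate each and retry. A local series expansion at the point resolves it as well; the rule is the packaged version of that step.


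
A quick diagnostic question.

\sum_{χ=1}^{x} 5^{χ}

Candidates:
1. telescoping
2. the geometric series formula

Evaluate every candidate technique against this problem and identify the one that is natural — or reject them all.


Verdict: the geometric series formula — the ratio of consecutive terms is the constant 5, independent of the index — a geometric sum.
- telescoping — the summand is not presented as a shifted difference — a telescoping rewrite may exist, but the displayed structure does not offer one.
- the geometric series formula — yes — fits the structure here.


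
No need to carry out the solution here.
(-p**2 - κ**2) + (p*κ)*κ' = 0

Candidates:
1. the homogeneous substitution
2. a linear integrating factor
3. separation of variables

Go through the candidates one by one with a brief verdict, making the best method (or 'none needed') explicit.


Best approach: the homogeneous substitution — scaling p and κ together leaves the slope fixed — it depends only on κ/p, so substitute the ratio. This doubles as a Bernoulli equation in the unknown as written; the homogeneous route needs no setup at all.
- the homogeneous substitution — yes — fits the structure here.
- a linear integrating factor — the unknown enters nonlinearly (through a power, a denominator, or a transcendental function), which the linear integrating-factor recipe cannot absorb as-is — any repair would come from a preliminary substitution, not the factor.
- separation of variables: the two dependences are entangled, not a clean product of one-variable pieces.


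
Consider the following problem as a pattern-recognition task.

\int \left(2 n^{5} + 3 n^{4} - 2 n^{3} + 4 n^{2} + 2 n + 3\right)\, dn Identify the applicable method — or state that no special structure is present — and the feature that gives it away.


Method: no special technique — the integrand is a sum of constant multiples of powers of n — integrate term by term.


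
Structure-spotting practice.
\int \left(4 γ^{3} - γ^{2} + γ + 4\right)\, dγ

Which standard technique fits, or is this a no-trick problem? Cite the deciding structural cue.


Best approach: no special technique — scan for structure and find none: constant multiples of powers of γ, integrate directly.


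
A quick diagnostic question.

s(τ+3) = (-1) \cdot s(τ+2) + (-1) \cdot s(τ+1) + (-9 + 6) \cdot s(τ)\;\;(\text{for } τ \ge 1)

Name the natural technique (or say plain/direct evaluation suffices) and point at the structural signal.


Best approach: the characteristic-root method — linear, homogeneous, constant coefficients: solutions of the form r^τ exist — find the roots of the characteristic polynomial.


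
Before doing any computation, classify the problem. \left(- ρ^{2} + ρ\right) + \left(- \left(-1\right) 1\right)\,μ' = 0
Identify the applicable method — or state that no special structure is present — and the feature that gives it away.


Verdict: no special technique — the slope is a function of ρ alone, so integrate both sides directly.


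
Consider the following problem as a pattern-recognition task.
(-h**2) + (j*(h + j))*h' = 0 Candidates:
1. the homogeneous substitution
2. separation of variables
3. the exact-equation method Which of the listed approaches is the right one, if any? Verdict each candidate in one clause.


Diagnosis: the homogeneous substitution — the slope's numerator and denominator have matching total degree, so it depends only on h/j and the ratio substitution collapses it. With the right rearrangement (exchanging the roles of the variables where needed), this also fits a Bernoulli template; the homogeneous substitution reads the structure directly.
- the homogeneous substitution: applicable, and directly so.
- separation of variables: the two dependences are entangled, not a clean product of one-variable pieces.
- the exact-equation method — exactness fails on the nose — the mixed partials do not match.


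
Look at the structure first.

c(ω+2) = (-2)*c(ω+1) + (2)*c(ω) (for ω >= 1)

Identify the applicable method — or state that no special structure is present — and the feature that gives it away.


Best approach: the characteristic-root method — the recurrence is linear and homogeneous with constant coefficients, so the ansatz r^ω turns it into a polynomial equation for r.


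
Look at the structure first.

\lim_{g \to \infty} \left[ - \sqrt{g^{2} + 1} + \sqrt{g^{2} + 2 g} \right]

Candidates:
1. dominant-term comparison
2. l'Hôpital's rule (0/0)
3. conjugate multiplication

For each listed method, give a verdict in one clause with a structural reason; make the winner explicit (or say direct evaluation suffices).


Method: conjugate multiplication — infinity minus infinity with a radical in play — multiply by the conjugate so the divergences of \sqrt{g^{2} + 2 g} and \sqrt{g^{2} + 1} annihilate.
- dominant-term comparison: no dominant-degree comparison decides it.
- l'Hôpital's rule (0/0) — the expression is a difference driving to ∞ − ∞, not a 0/0 quotient — there is no ratio for the rule to differentiate.
- conjugate multiplication: yes, a natural case for it.


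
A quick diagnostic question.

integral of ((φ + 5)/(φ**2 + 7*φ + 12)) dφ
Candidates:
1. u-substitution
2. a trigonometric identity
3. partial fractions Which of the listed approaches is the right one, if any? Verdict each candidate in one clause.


Best approach: partial fractions — φ**2 + 7*φ + 12 splits into linear pieces, so the quotient is a sum of simple fractions — decompose before integrating.
- u-substitution — no subexpression of the integrand serves as a whole-integral substitution inner — individual terms may offer their own, but none carries its derivative as a factor of the full integrand; a working change of variable would have to be constructed from outside the expression.
- a trigonometric identity — there is no trigonometric structure at all — the integrand carries no sine or cosine to rewrite.
- partial fractions — yes — fits the structure here.


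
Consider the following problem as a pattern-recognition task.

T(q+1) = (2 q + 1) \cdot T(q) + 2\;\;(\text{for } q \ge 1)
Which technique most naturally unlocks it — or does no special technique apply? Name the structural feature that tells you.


Best approach: a summation factor — normalize by the running product of 2 q + 1: the left side becomes a difference, and differences sum.


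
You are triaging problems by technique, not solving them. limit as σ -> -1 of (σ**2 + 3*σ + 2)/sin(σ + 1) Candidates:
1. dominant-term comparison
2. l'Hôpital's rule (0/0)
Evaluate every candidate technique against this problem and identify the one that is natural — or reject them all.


Diagnosis: l'Hôpital's rule (0/0) — both numerator and denominator vanish at -1: the genuine 0/0 indeterminate that l'Hôpital exists for. Known elementary limits would finish this too — the rule just bypasses the case analysis.
- dominant-term comparison — this limit is not decided by comparing polynomial growth at infinity.
- l'Hôpital's rule (0/0) — applies; the problem has the shape this method handles.


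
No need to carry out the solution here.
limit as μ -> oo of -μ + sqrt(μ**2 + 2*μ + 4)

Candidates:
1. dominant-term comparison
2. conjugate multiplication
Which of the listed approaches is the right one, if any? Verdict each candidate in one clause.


Best approach: conjugate multiplication — the difference sqrt(μ**2 + 2*μ + 4) - μ is an ∞ − ∞ stalemate; its conjugate partner breaks the tie.
- dominant-term comparison: no dominant power emerges to decide the limit by degree comparison.
- conjugate multiplication — yes — fits the structure here.


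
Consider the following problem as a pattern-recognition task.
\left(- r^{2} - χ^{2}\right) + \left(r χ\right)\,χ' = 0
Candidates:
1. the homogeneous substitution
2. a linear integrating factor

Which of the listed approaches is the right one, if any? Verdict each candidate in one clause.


Technique: the homogeneous substitution — the slope's numerator and denominator have matching total degree, so it depends only on χ/r and the ratio substitution collapses it. A Bernoulli rewrite works here as the equation stands — the homogeneous substitution is the more immediate reading.
- the homogeneous substitution — applies; the problem has the shape this method handles.
- a linear integrating factor — a nonlinear term in the unknown puts this outside the integrating-factor template.


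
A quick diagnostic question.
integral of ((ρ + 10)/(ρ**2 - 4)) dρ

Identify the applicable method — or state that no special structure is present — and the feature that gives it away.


Verdict: partial fractions — the integrand is a proper rational function and its denominator ρ**2 - 4 factors into distinct pieces, so it splits into simple fractions.


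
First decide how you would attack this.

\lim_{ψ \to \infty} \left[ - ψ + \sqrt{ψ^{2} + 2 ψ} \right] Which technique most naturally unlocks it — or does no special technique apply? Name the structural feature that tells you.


Method: conjugate multiplication — \sqrt{ψ^{2} + 2 ψ} and ψ both blow up, but their difference is tame once the conjugate rationalizes it.


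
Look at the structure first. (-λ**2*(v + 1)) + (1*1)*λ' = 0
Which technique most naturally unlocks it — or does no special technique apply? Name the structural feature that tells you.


Verdict: separation of variables — one side of the product carries the independent variable, the other the unknown — the textbook separation shape.


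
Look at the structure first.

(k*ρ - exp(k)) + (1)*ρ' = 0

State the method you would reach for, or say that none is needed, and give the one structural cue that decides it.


Verdict: a linear integrating factor — ρ appears only to the first power with coefficient k — the classic integrating-factor setup.


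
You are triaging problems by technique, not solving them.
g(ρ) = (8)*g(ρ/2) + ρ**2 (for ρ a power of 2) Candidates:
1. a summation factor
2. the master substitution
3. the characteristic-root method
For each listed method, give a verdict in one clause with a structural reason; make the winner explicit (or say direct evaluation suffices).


Method: the master substitution — the argument ρ/2 divides the index by 2; the standard ρ = 2^m substitution converts it to a constant-shift recurrence.
- a summation factor: the recursion divides its index rather than shifting it — there is no previous-term chain for a summation factor to telescope.
- the master substitution — applies; the problem has the shape this method handles.
- the characteristic-root method: a divided-index call is not the fixed-shift linear shape that characteristic roots solve.


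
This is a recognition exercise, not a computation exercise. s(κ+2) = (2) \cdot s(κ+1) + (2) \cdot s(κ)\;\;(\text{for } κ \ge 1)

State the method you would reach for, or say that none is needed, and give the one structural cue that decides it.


Diagnosis: the characteristic-root method — shift-invariance with fixed coefficients calls for exponential trials; the characteristic polynomial finds every r^κ.


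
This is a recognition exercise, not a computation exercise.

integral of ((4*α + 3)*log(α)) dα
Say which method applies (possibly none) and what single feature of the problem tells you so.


Method: integration by parts — log(α) is the classic u in parts — its derivative is a plain reciprocal while 4*α + 3 absorbs the dv role.


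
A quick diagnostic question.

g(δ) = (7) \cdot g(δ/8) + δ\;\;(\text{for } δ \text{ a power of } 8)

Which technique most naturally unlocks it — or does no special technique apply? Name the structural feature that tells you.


Verdict: the master substitution — treat m = log base 8 of δ as the new clock: one recursion step advances m by one while δ scales by 8.


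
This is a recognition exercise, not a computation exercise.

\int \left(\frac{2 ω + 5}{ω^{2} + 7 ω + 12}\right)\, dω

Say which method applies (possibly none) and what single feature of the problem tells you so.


Diagnosis: partial fractions — the bottom factors while the top stays lower-degree — split into simple fractions and integrate piece by piece.


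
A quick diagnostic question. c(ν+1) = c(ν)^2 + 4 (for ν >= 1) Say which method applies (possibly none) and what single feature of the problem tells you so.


Diagnosis: no special technique — a nonlinear dependence on earlier terms breaks linearity, and with it every superposition-based closed form.


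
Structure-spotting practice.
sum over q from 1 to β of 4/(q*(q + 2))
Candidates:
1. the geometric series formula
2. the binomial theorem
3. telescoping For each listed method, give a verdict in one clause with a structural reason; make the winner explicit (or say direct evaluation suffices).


Diagnosis: telescoping — split 4/(q*(q + 2)) by partial fractions and the pieces are one function at shifted arguments — interior terms cancel.
- the geometric series formula: the term-to-term ratio drifts with the index — the one thing the geometric formula cannot absorb.
- the binomial theorem — there is no pair of bases whose matched powers would reassemble into a single binomial power.
- telescoping: applicable, and directly so.


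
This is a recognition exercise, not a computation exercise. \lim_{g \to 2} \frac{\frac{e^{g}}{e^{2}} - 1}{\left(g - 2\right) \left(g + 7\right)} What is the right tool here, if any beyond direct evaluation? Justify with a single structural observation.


Best approach: l'Hôpital's rule (0/0) — the 0/0 form at 2 is the signature situation for l'Hôpital's rule. The standard small-argument limits would also carry it; the rule is the systematic route.


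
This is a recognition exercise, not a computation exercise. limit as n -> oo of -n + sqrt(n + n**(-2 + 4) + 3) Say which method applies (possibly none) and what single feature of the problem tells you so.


Best approach: conjugate multiplication — turning the difference into a conjugate-rationalized ratio makes the limit readable.


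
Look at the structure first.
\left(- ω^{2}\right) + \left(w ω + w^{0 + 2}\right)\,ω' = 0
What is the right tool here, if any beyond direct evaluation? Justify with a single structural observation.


Verdict: the homogeneous substitution — the slope is degree-zero homogeneous: the ratio substitution v = ω/w collapses it. With the right rearrangement (exchanging the roles of the variables where needed), this also fits a Bernoulli template; the homogeneous substitution reads the structure directly.


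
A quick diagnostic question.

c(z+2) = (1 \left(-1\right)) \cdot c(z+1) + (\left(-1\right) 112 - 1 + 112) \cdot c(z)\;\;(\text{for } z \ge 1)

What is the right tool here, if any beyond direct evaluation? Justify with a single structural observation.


Best approach: the characteristic-root method — no index-dependence in the weights and nothing inhomogeneous: classic characteristic-equation setup.


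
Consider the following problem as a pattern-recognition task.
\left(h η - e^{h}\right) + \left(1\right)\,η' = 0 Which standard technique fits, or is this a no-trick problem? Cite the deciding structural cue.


Verdict: a linear integrating factor — linear in the unknown with genuine forcing: multiply through by the exponential of the integrated coefficient and the left side closes into one derivative.


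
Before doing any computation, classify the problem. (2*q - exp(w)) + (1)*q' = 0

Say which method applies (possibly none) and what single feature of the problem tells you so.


Verdict: a linear integrating factor — arrange it as q' + 2·q = (the forcing term) and the integrating factor does the rest.


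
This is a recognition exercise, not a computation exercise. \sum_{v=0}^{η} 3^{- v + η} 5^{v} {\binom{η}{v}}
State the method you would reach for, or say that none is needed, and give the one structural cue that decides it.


Verdict: the binomial theorem — the summand is term v of a binomial expansion in 5 and 3; the whole sum is a single power.
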